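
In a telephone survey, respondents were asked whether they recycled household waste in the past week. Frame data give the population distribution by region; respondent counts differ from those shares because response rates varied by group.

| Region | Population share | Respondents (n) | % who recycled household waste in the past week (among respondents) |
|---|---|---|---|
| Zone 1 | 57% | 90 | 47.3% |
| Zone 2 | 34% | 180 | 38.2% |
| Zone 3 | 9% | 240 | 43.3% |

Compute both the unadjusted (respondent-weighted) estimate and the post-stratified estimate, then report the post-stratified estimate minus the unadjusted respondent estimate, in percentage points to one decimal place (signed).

+1.6 percentage points

Without adjustment, the pooled respondent share is:
  (90/510)×47.3 + (180/510)×38.2 + (240/510)×43.3 = 42.2059%
Post-stratifying to population shares instead:
  0.57×47.3 + 0.34×38.2 + 0.09×43.3 = 43.846%
Difference = 43.846 − 42.2059 = 1.6401 pp.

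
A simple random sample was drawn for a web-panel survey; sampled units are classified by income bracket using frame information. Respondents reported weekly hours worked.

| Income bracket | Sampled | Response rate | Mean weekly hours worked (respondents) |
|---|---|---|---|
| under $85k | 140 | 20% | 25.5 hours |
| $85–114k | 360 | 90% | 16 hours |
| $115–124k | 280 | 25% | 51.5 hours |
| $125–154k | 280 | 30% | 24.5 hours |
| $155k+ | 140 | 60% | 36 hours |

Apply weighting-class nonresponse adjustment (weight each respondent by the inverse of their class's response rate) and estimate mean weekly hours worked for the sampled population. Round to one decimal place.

Inverse-response-rate weighting restores each class to its sampled count, so class totals weight by n_sampled:
  under $85k: 140 × 25.5 = 3570
  $85–114k: 360 × 16 = 5760
  $115–124k: 280 × 51.5 = 14,420
  $125–154k: 280 × 24.5 = 6860
  $155k+: 140 × 36 = 5040
Adjusted estimate = 35,650 / 1,200 = 29.7083 → 29.7.

29.7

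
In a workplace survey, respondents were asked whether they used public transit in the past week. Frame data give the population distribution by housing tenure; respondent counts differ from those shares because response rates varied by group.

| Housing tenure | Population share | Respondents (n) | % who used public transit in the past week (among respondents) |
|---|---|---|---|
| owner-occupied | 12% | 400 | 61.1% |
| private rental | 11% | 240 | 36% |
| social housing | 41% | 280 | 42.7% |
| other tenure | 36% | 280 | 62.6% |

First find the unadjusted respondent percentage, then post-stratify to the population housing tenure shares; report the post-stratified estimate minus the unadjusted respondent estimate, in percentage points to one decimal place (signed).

-0.8 percentage points

Unadjusted (pooled respondent) estimate weights by respondent counts:
  (400/1200)×61.1 + (240/1200)×36 + (280/1200)×42.7 + (280/1200)×62.6 = 52.1367%
Post-stratified estimate weights by population shares:
  0.12×61.1 + 0.11×36 + 0.41×42.7 + 0.36×62.6 = 51.335%
Difference = 51.335 − 52.1367 = -0.8017 pp.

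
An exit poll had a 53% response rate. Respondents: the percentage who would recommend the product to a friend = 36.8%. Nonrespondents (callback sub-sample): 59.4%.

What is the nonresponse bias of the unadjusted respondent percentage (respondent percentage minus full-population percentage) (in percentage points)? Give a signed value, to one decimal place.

Nonresponse fraction = 1 − 0.53 = 0.47.
Bias = (nonresponse fraction) × (respondent percentage − nonrespondent percentage)
     = 0.47 × (36.8 − 59.4) = 0.47 × -22.6 = -10.622.

-10.6 percentage points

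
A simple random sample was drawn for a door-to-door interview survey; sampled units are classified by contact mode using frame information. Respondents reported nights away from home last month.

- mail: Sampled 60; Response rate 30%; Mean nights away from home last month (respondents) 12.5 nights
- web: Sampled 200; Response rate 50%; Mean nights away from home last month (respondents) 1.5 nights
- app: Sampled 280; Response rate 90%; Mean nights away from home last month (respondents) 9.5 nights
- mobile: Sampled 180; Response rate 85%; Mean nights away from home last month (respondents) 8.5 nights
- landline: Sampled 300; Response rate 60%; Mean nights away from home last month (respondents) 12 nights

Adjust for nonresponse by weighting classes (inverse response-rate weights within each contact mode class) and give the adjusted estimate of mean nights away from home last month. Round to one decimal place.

With weight = n_sampled/n_responded per class, the weighted class total is n_sampled:
  mail: 60 × 12.5 = 750
  web: 200 × 1.5 = 300
  app: 280 × 9.5 = 2660
  mobile: 180 × 8.5 = 1530
  landline: 300 × 12 = 3600
Adjusted estimate = 8840 / 1,020 = 8.66667 → 8.7.

8.7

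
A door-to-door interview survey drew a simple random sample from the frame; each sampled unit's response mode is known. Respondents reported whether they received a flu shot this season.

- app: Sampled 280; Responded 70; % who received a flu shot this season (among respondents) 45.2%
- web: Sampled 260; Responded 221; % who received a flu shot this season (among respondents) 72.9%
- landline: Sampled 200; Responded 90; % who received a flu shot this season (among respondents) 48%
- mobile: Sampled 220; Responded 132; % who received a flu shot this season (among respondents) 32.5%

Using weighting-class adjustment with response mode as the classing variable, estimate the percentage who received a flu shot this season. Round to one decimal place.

50.4%

Class response rates: app 70/280 = 25%, web 221/260 = 85%, landline 90/200 = 45%, mobile 132/220 = 60%.
Each respondent's weight = sampled/responded in their class; summing within a class gives n_sampled, so:
  app: 280 × 45.2 = 12,656
  web: 260 × 72.9 = 18,954
  landline: 200 × 48 = 9600
  mobile: 220 × 32.5 = 7150
Adjusted estimate = 48,360 / 960 = 50.375 → 50.4%.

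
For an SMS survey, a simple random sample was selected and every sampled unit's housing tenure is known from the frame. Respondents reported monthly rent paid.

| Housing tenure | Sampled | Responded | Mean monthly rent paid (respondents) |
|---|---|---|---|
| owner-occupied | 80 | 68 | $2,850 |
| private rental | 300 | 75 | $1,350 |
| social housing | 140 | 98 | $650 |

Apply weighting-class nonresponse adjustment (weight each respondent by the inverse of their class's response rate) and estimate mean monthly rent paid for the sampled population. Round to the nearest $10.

$1,390

Response rates by class: owner-occupied 68/80 = 85%, private rental 75/300 = 25%, social housing 98/140 = 70%.
Weighting each respondent by the inverse class response rate inflates each class back to its sampled size, so the class weight is n_sampled:
  owner-occupied: 80 × 2850 = 228,000
  private rental: 300 × 1350 = 405,000
  social housing: 140 × 650 = 91,000
Adjusted estimate = 724,000 / 520 = 1392.31 → $1,390.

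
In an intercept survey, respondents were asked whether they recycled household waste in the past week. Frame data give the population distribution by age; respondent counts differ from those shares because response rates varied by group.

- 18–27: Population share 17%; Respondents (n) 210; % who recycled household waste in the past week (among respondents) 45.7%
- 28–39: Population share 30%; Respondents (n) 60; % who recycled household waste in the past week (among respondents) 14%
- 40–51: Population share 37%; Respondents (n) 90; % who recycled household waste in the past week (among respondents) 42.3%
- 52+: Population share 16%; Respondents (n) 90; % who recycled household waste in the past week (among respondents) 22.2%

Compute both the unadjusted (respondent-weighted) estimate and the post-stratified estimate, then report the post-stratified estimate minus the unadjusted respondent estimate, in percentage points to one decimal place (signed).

-4.9 percentage points

Without adjustment, the pooled respondent share is:
  (210/450)×45.7 + (60/450)×14 + (90/450)×42.3 + (90/450)×22.2 = 36.0933%
Post-stratified estimate weights by population shares:
  0.17×45.7 + 0.3×14 + 0.37×42.3 + 0.16×22.2 = 31.172%
Difference = 31.172 − 36.0933 = -4.9213 pp.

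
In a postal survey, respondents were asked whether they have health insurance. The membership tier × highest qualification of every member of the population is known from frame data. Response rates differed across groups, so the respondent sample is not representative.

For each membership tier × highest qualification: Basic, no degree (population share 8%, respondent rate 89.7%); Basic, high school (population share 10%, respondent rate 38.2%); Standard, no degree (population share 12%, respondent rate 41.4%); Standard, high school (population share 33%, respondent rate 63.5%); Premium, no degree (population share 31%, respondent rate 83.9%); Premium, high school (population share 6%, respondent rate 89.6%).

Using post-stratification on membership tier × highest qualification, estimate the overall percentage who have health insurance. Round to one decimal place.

68.3%

Reweight to the known membership tier × highest qualification distribution:
  Basic, no degree: 0.08 × 89.7 = 7.176
  Basic, high school: 0.1 × 38.2 = 3.82
  Standard, no degree: 0.12 × 41.4 = 4.968
  Standard, high school: 0.33 × 63.5 = 20.955
  Premium, no degree: 0.31 × 83.9 = 26.009
  Premium, high school: 0.06 × 89.6 = 5.376
Post-stratified estimate = 68.304 → 68.3%.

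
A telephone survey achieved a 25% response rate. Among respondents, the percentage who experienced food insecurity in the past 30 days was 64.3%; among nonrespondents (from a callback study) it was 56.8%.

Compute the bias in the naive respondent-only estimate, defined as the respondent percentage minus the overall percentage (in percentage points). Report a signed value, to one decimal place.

+5.6 percentage points

Nonresponse fraction = 1 − 0.25 = 0.75.
Bias = (nonresponse fraction) × (respondent percentage − nonrespondent percentage)
     = 0.75 × (64.3 − 56.8) = 0.75 × 7.5 = 5.625.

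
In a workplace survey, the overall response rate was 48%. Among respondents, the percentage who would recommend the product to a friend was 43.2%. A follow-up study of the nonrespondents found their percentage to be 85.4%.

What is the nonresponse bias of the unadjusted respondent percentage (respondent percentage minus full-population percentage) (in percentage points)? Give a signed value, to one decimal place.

-21.9 percentage points

Nonresponse fraction = 1 − 0.48 = 0.52.
Bias = (nonresponse fraction) × (respondent percentage − nonrespondent percentage)
     = 0.52 × (43.2 − 85.4) = 0.52 × -42.2 = -21.944.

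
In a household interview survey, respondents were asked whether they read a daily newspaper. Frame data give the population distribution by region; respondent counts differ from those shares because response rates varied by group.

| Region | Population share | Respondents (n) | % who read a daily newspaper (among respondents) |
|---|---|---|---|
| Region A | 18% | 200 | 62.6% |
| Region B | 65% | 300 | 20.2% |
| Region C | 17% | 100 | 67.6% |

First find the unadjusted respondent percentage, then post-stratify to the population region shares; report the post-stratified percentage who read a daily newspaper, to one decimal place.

Without adjustment, the pooled respondent share is:
  (200/600)×62.6 + (300/600)×20.2 + (100/600)×67.6 = 42.2333%
Reweighting by population region shares:
  0.18×62.6 + 0.65×20.2 + 0.17×67.6 = 35.89%

35.9%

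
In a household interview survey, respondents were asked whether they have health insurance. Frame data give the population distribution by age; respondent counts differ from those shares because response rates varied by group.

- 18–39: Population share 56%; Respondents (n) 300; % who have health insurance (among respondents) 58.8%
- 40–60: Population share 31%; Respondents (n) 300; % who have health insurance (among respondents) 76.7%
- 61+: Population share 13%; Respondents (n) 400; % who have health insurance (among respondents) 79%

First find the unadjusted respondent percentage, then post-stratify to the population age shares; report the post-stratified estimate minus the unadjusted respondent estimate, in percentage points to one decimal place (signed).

-5.3 percentage points

Without adjustment, the pooled respondent share is:
  (300/1000)×58.8 + (300/1000)×76.7 + (400/1000)×79 = 72.25%
Post-stratifying to population shares instead:
  0.56×58.8 + 0.31×76.7 + 0.13×79 = 66.975%
Difference = 66.975 − 72.25 = -5.275 pp.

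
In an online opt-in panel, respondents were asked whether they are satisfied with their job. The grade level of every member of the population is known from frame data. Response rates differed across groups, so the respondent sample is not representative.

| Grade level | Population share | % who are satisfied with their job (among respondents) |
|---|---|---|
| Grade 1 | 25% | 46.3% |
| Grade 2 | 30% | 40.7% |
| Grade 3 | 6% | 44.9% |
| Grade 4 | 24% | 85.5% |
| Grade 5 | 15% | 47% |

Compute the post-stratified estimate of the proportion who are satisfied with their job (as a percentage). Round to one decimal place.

54.0%

Reweight to the known grade level distribution:
  Grade 1: 0.25 × 46.3 = 11.575
  Grade 2: 0.3 × 40.7 = 12.21
  Grade 3: 0.06 × 44.9 = 2.694
  Grade 4: 0.24 × 85.5 = 20.52
  Grade 5: 0.15 × 47 = 7.05
Post-stratified estimate = 54.049 → 54.0%.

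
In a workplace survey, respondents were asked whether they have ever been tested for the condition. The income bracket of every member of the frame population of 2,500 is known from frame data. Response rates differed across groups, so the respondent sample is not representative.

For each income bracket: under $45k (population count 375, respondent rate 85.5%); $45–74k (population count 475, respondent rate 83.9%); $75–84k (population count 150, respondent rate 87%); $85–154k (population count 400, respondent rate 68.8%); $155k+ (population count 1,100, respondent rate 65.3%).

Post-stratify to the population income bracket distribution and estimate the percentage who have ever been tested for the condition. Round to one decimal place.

Each cell contributes population-share × respondent value:
  under $45k: (375/2,500) × 85.5 = 12.825
  $45–74k: (475/2,500) × 83.9 = 15.941
  $75–84k: (150/2,500) × 87 = 5.22
  $85–154k: (400/2,500) × 68.8 = 11.008
  $155k+: (1,100/2,500) × 65.3 = 28.732
Post-stratified estimate = 73.726 → 73.7%.

73.7%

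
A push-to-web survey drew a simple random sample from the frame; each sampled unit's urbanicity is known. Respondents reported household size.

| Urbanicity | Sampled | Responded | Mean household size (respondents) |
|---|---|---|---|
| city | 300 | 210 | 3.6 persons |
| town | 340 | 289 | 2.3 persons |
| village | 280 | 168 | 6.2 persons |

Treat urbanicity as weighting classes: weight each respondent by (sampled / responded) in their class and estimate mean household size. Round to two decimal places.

Class response rates: city 210/300 = 70%, town 289/340 = 85%, village 168/280 = 60%.
With weight = n_sampled/n_responded per class, the weighted class total is n_sampled:
  city: 300 × 3.6 = 1080
  town: 340 × 2.3 = 782
  village: 280 × 6.2 = 1736
Adjusted estimate = 3598 / 920 = 3.91087 → 3.91.

3.91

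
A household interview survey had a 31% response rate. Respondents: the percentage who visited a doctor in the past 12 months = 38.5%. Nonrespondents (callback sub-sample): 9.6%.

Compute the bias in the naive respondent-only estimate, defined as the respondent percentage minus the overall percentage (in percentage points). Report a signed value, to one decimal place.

+19.9 percentage points

Nonresponse fraction = 1 − 0.31 = 0.69.
Bias = (nonresponse fraction) × (respondent percentage − nonrespondent percentage)
     = 0.69 × (38.5 − 9.6) = 0.69 × 28.9 = 19.941.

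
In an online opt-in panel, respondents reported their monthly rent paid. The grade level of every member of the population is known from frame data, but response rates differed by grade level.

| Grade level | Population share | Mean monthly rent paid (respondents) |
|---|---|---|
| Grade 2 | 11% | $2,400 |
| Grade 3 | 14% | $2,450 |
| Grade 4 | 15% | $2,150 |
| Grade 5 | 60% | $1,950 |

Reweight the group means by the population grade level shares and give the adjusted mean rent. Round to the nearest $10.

$2,100

Weight each group's respondent value by its population share:
  Grade 2: 0.11 × 2400 = 264
  Grade 3: 0.14 × 2450 = 343
  Grade 4: 0.15 × 2150 = 322.5
  Grade 5: 0.6 × 1950 = 1170
Post-stratified estimate = 2099.5 → $2,100.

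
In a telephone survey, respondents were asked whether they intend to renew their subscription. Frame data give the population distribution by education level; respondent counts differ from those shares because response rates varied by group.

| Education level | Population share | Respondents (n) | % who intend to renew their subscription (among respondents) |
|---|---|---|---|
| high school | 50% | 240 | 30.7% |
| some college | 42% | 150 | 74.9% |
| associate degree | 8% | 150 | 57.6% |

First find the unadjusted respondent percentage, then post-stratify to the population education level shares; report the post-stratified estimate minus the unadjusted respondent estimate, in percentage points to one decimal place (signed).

+1.0 percentage points

Unadjusted (pooled respondent) estimate weights by respondent counts:
  (240/540)×30.7 + (150/540)×74.9 + (150/540)×57.6 = 50.45%
Post-stratifying to population shares instead:
  0.5×30.7 + 0.42×74.9 + 0.08×57.6 = 51.416%
Difference = 51.416 − 50.45 = 0.966 pp.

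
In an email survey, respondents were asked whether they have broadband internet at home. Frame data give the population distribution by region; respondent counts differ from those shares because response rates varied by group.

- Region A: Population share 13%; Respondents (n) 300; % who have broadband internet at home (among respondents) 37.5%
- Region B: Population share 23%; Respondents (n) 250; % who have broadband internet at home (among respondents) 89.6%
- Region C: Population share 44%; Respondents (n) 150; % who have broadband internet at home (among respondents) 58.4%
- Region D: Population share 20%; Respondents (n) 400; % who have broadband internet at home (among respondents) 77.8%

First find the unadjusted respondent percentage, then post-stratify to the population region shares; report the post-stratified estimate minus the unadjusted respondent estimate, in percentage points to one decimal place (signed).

-0.1 percentage points

Naive respondent-only estimate (weights = respondent counts):
  (300/1100)×37.5 + (250/1100)×89.6 + (150/1100)×58.4 + (400/1100)×77.8 = 66.8455%
Post-stratifying to population shares instead:
  0.13×37.5 + 0.23×89.6 + 0.44×58.4 + 0.2×77.8 = 66.739%
Difference = 66.739 − 66.8455 = -0.1065 pp.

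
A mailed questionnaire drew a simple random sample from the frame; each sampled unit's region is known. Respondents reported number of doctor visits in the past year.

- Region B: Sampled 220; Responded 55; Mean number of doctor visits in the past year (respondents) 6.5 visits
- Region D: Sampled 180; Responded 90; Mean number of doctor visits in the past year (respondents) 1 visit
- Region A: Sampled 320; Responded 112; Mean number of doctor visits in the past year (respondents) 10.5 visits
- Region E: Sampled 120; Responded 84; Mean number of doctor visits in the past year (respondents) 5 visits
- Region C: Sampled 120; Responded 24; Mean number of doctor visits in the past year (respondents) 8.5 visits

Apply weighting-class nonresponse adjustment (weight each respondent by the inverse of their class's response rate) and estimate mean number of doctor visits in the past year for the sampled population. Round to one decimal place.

6.9

Class response rates: Region B 55/220 = 25%, Region D 90/180 = 50%, Region A 112/320 = 35%, Region E 84/120 = 70%, Region C 24/120 = 20%.
With weight = n_sampled/n_responded per class, the weighted class total is n_sampled:
  Region B: 220 × 6.5 = 1430
  Region D: 180 × 1 = 180
  Region A: 320 × 10.5 = 3360
  Region E: 120 × 5 = 600
  Region C: 120 × 8.5 = 1020
Adjusted estimate = 6590 / 960 = 6.86458 → 6.9.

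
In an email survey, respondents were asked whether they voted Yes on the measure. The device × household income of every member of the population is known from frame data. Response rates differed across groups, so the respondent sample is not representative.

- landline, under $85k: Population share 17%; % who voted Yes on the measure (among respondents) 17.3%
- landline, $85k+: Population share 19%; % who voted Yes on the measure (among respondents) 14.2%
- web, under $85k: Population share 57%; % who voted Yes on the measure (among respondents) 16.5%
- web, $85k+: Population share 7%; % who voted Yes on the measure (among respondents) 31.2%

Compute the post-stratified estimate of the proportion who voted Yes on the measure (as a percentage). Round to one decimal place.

Reweight to the known device × household income distribution:
  landline, under $85k: 0.17 × 17.3 = 2.941
  landline, $85k+: 0.19 × 14.2 = 2.698
  web, under $85k: 0.57 × 16.5 = 9.405
  web, $85k+: 0.07 × 31.2 = 2.184
Post-stratified estimate = 17.228 → 17.2%.

17.2%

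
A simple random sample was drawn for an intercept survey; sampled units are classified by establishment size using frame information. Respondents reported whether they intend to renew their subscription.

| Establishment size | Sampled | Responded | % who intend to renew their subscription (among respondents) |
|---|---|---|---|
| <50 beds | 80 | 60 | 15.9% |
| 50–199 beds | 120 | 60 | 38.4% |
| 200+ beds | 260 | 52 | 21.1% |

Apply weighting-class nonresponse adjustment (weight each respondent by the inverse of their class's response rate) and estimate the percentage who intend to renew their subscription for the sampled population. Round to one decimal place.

Response rates by class: <50 beds 60/80 = 75%, 50–199 beds 60/120 = 50%, 200+ beds 52/260 = 20%.
Each respondent's weight = sampled/responded in their class; summing within a class gives n_sampled, so:
  <50 beds: 80 × 15.9 = 1272
  50–199 beds: 120 × 38.4 = 4608
  200+ beds: 260 × 21.1 = 5486
Adjusted estimate = 11,366 / 460 = 24.7087 → 24.7%.

24.7%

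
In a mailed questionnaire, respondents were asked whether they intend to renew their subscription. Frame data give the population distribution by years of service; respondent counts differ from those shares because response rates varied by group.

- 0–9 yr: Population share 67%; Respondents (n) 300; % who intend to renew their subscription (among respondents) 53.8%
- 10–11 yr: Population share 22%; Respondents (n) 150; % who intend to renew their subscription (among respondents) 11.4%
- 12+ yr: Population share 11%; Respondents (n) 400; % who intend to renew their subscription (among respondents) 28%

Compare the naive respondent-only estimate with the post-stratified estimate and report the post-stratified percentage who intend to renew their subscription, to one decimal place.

41.6%

Unadjusted (pooled respondent) estimate weights by respondent counts:
  (300/850)×53.8 + (150/850)×11.4 + (400/850)×28 = 34.1765%
Post-stratified estimate weights by population shares:
  0.67×53.8 + 0.22×11.4 + 0.11×28 = 41.634%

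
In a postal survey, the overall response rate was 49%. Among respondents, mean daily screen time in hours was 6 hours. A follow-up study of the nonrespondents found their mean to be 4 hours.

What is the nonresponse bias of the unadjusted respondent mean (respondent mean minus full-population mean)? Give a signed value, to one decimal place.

+1.0

Nonresponse fraction = 1 − 0.49 = 0.51.
Bias = (nonresponse fraction) × (respondent mean − nonrespondent mean)
     = 0.51 × (6 − 4) = 0.51 × 2 = 1.02.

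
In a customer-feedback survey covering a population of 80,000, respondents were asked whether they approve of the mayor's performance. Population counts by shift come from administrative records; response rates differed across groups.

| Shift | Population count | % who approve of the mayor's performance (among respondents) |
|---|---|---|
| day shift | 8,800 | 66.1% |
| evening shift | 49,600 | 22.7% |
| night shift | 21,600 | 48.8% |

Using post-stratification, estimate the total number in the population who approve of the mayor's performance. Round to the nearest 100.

27,600

Estimated count per cell = population count × respondent percentage:
  day shift: 8,800 × 66.1% = 5816.8
  evening shift: 49,600 × 22.7% = 11259.2
  night shift: 21,600 × 48.8% = 10540.8
Estimated total = 27616.8 → 27,600.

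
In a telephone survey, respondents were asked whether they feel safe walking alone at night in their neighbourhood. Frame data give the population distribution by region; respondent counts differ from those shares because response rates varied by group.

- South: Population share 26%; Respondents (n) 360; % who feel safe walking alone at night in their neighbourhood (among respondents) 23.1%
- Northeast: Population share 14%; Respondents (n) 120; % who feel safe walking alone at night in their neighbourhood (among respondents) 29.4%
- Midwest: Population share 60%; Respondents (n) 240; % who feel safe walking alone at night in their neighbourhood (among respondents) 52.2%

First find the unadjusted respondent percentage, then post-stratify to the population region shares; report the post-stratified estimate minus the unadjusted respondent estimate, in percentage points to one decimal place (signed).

+7.6 percentage points

Unadjusted (pooled respondent) estimate weights by respondent counts:
  (360/720)×23.1 + (120/720)×29.4 + (240/720)×52.2 = 33.85%
Post-stratifying to population shares instead:
  0.26×23.1 + 0.14×29.4 + 0.6×52.2 = 41.442%
Difference = 41.442 − 33.85 = 7.592 pp.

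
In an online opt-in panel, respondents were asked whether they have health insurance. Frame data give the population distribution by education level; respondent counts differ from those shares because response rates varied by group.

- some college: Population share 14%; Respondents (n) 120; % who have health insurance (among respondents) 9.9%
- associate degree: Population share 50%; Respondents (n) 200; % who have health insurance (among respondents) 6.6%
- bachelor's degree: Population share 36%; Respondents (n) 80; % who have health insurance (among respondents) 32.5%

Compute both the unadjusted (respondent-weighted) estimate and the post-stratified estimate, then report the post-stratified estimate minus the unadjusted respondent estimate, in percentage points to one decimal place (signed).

+3.6 percentage points

Naive respondent-only estimate (weights = respondent counts):
  (120/400)×9.9 + (200/400)×6.6 + (80/400)×32.5 = 12.77%
Post-stratified estimate weights by population shares:
  0.14×9.9 + 0.5×6.6 + 0.36×32.5 = 16.386%
Difference = 16.386 − 12.77 = 3.616 pp.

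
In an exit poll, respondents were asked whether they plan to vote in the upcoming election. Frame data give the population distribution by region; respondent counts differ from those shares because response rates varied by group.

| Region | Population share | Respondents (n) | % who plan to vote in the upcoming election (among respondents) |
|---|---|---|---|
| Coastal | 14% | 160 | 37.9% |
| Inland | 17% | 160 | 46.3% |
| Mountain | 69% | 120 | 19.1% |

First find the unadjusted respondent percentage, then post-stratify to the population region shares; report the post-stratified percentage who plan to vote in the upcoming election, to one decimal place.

26.4%

Naive respondent-only estimate (weights = respondent counts):
  (160/440)×37.9 + (160/440)×46.3 + (120/440)×19.1 = 35.8273%
Post-stratified estimate weights by population shares:
  0.14×37.9 + 0.17×46.3 + 0.69×19.1 = 26.356%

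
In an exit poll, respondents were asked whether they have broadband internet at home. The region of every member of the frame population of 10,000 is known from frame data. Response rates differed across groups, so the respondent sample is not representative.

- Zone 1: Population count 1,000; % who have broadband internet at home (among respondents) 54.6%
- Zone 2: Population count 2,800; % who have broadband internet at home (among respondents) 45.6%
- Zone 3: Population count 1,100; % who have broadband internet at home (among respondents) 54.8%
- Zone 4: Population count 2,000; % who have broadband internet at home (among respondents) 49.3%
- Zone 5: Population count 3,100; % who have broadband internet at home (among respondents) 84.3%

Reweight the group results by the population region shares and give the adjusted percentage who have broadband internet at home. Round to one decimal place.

Reweight to the known region distribution:
  Zone 1: (1,000/10,000) × 54.6 = 5.46
  Zone 2: (2,800/10,000) × 45.6 = 12.768
  Zone 3: (1,100/10,000) × 54.8 = 6.028
  Zone 4: (2,000/10,000) × 49.3 = 9.86
  Zone 5: (3,100/10,000) × 84.3 = 26.133
Post-stratified estimate = 60.249 → 60.2%.

60.2%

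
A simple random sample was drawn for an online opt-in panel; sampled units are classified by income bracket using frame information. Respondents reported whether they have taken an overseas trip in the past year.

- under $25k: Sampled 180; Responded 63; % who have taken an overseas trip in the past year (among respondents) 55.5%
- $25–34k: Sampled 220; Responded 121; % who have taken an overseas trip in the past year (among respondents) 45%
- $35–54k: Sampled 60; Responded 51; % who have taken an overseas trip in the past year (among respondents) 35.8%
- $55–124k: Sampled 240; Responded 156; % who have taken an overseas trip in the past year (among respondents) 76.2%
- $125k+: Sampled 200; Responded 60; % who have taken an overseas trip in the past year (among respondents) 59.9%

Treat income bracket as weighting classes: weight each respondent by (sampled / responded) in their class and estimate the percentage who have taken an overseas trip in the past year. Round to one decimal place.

Response rates by class: under $25k 63/180 = 35%, $25–34k 121/220 = 55%, $35–54k 51/60 = 85%, $55–124k 156/240 = 65%, $125k+ 60/200 = 30%.
Weighting each respondent by the inverse class response rate inflates each class back to its sampled size, so the class weight is n_sampled:
  under $25k: 180 × 55.5 = 9990
  $25–34k: 220 × 45 = 9900
  $35–54k: 60 × 35.8 = 2148
  $55–124k: 240 × 76.2 = 18,288
  $125k+: 200 × 59.9 = 11,980
Adjusted estimate = 52,306 / 900 = 58.1178 → 58.1%.

58.1%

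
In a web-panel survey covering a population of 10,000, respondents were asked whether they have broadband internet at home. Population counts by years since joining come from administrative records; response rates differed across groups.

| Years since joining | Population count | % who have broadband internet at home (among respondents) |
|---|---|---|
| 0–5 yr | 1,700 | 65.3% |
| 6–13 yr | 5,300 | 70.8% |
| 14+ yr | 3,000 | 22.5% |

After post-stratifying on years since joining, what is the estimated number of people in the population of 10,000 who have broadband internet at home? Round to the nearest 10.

Estimated count per cell = population count × respondent percentage:
  0–5 yr: 1,700 × 65.3% = 1110.1
  6–13 yr: 5,300 × 70.8% = 3752.4
  14+ yr: 3,000 × 22.5% = 675
Estimated total = 5537.5 → 5,540.

5,540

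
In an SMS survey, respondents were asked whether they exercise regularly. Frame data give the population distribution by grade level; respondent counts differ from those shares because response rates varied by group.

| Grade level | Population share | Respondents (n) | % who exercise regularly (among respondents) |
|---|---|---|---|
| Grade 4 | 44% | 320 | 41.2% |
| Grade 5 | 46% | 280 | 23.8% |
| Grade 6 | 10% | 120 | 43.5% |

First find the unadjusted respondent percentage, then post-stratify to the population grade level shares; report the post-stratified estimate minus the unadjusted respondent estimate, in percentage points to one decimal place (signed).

-1.4 percentage points

Unadjusted (pooled respondent) estimate weights by respondent counts:
  (320/720)×41.2 + (280/720)×23.8 + (120/720)×43.5 = 34.8167%
Reweighting by population grade level shares:
  0.44×41.2 + 0.46×23.8 + 0.1×43.5 = 33.426%
Difference = 33.426 − 34.8167 = -1.3907 pp.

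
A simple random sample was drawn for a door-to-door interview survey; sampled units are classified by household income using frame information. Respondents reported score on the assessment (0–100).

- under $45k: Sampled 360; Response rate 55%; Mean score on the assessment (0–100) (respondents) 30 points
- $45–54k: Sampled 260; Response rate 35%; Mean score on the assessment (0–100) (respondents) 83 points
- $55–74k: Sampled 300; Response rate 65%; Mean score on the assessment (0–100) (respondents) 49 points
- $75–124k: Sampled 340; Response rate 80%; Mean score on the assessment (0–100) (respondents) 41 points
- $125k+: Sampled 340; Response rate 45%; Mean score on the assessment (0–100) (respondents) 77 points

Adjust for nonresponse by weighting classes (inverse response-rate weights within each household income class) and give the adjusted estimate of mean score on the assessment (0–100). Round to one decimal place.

Inverse-response-rate weighting restores each class to its sampled count, so class totals weight by n_sampled:
  under $45k: 360 × 30 = 10,800
  $45–54k: 260 × 83 = 21,580
  $55–74k: 300 × 49 = 14,700
  $75–124k: 340 × 41 = 13,940
  $125k+: 340 × 77 = 26,180
Adjusted estimate = 87,200 / 1,600 = 54.5 → 54.5.

54.5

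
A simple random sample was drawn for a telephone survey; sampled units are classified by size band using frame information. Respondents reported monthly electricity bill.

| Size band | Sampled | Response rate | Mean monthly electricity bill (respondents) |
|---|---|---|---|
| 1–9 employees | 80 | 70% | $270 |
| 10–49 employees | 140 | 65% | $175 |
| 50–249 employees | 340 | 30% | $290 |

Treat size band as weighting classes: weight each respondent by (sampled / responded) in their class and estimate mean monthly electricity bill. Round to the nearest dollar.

Each respondent's weight = sampled/responded in their class; summing within a class gives n_sampled, so:
  1–9 employees: 80 × 270 = 21,600
  10–49 employees: 140 × 175 = 24,500
  50–249 employees: 340 × 290 = 98,600
Adjusted estimate = 144,700 / 560 = 258.393 → $258.

$258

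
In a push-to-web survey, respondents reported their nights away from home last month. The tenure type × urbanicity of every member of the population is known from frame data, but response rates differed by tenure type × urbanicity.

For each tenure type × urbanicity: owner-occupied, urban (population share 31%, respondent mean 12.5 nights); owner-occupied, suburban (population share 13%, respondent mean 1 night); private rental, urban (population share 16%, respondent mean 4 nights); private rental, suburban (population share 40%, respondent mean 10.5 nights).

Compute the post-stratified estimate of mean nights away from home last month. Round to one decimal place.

8.8

Each cell contributes population-share × respondent value:
  owner-occupied, urban: 0.31 × 12.5 = 3.875
  owner-occupied, suburban: 0.13 × 1 = 0.13
  private rental, urban: 0.16 × 4 = 0.64
  private rental, suburban: 0.4 × 10.5 = 4.2
Post-stratified estimate = 8.845 → 8.8.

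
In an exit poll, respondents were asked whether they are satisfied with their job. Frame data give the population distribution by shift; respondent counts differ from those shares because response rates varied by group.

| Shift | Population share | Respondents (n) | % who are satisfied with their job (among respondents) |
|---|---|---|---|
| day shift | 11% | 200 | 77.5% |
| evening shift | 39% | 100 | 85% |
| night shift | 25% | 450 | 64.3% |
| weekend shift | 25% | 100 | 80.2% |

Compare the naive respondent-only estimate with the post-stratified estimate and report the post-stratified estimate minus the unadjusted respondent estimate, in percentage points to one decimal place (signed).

Without adjustment, the pooled respondent share is:
  (200/850)×77.5 + (100/850)×85 + (450/850)×64.3 + (100/850)×80.2 = 71.7118%
Post-stratified estimate weights by population shares:
  0.11×77.5 + 0.39×85 + 0.25×64.3 + 0.25×80.2 = 77.8%
Difference = 77.8 − 71.7118 = 6.0882 pp.

+6.1 percentage points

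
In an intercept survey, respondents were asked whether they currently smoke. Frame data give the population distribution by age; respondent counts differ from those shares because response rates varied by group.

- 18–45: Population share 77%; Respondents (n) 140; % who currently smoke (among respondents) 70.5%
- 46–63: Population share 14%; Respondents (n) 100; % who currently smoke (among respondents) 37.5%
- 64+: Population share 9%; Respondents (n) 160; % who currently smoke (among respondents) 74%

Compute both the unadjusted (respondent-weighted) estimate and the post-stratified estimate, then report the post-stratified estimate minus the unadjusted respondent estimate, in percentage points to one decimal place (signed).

+2.5 percentage points

Without adjustment, the pooled respondent share is:
  (140/400)×70.5 + (100/400)×37.5 + (160/400)×74 = 63.65%
Post-stratified estimate weights by population shares:
  0.77×70.5 + 0.14×37.5 + 0.09×74 = 66.195%
Difference = 66.195 − 63.65 = 2.545 pp.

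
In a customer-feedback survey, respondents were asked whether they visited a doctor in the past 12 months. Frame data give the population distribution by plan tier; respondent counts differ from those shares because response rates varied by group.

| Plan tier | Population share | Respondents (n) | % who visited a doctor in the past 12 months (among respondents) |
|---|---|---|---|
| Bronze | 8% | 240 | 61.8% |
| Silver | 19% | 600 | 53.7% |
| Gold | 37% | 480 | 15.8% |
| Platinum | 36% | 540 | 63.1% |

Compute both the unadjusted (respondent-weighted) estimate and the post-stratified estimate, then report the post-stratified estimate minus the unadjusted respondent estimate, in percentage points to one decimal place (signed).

Unadjusted (pooled respondent) estimate weights by respondent counts:
  (240/1860)×61.8 + (600/1860)×53.7 + (480/1860)×15.8 + (540/1860)×63.1 = 47.6935%
Post-stratified estimate weights by population shares:
  0.08×61.8 + 0.19×53.7 + 0.37×15.8 + 0.36×63.1 = 43.709%
Difference = 43.709 − 47.6935 = -3.9845 pp.

-4.0 percentage points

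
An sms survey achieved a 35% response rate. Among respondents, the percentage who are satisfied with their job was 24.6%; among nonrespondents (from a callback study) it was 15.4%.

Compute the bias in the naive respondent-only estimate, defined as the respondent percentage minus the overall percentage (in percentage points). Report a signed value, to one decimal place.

Nonresponse fraction = 1 − 0.35 = 0.65.
Bias = (nonresponse fraction) × (respondent percentage − nonrespondent percentage)
     = 0.65 × (24.6 − 15.4) = 0.65 × 9.2 = 5.98.

+6.0 percentage points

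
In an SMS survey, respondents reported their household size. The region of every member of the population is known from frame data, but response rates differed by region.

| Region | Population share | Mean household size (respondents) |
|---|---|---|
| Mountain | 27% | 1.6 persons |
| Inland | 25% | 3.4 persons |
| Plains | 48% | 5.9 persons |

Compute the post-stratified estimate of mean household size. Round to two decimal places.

4.11

Each cell contributes population-share × respondent value:
  Mountain: 0.27 × 1.6 = 0.432
  Inland: 0.25 × 3.4 = 0.85
  Plains: 0.48 × 5.9 = 2.832
Post-stratified estimate = 4.114 → 4.11.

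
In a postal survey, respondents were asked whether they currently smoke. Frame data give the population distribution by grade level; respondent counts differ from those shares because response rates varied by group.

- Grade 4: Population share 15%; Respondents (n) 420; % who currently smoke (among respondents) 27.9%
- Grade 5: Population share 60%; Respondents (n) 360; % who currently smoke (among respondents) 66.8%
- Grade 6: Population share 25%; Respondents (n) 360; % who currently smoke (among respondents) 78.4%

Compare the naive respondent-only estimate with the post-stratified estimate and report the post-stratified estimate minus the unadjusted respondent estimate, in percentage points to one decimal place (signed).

+7.7 percentage points

Naive respondent-only estimate (weights = respondent counts):
  (420/1140)×27.9 + (360/1140)×66.8 + (360/1140)×78.4 = 56.1316%
Post-stratified estimate weights by population shares:
  0.15×27.9 + 0.6×66.8 + 0.25×78.4 = 63.865%
Difference = 63.865 − 56.1316 = 7.7334 pp.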